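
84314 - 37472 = 46842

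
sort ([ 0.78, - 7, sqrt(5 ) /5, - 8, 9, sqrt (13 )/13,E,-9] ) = [- 9, - 8 ,-7 , sqrt( 13)/13,sqrt( 5)/5, 0.78, E, 9 ]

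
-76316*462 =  - 35257992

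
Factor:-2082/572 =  - 2^(- 1)*3^1*11^( - 1 )*13^( - 1)*347^1 = - 1041/286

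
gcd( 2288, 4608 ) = 16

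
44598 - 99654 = -55056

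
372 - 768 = - 396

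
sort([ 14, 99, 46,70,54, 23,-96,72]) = [  -  96,14, 23,46,54, 70,72,99 ] 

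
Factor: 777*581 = 3^1  *7^2*37^1*83^1= 451437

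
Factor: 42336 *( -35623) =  - 2^5*3^3*7^4*727^1= -1508135328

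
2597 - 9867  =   - 7270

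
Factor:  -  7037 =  - 31^1*227^1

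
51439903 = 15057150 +36382753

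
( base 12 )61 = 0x49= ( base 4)1021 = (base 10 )73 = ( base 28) 2h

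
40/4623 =40/4623=0.01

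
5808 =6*968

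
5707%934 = 103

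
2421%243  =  234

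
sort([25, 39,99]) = [25,39, 99 ] 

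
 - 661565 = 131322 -792887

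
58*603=34974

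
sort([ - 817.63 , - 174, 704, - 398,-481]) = [ - 817.63, - 481, - 398 , - 174, 704] 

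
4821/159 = 1607/53= 30.32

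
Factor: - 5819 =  -11^1*23^2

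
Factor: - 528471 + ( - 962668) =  - 1491139 = - 13^1*19^1*6037^1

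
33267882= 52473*634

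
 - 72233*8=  - 577864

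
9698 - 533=9165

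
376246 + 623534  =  999780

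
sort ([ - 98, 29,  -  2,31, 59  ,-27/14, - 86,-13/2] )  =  [- 98, - 86, - 13/2,- 2, - 27/14,29, 31,59]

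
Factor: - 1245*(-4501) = 3^1  *5^1*7^1*83^1*643^1 = 5603745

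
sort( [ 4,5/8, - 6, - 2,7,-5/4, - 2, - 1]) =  [ - 6,  -  2, - 2, - 5/4, - 1,5/8, 4, 7]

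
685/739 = 685/739  =  0.93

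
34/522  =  17/261 = 0.07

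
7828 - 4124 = 3704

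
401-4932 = -4531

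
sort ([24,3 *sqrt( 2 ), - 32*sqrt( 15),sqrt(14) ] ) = [ - 32*sqrt( 15),sqrt(14 ), 3*sqrt(2 ),24]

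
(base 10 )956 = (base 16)3bc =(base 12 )678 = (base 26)1ak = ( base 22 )1LA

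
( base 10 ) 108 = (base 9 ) 130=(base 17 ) 66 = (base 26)44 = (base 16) 6c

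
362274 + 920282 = 1282556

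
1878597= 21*89457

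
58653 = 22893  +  35760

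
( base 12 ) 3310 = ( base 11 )4257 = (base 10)5628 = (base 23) AEG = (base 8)12774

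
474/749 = 474/749 = 0.63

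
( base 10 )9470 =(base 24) GAE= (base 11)712A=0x24FE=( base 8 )22376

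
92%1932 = 92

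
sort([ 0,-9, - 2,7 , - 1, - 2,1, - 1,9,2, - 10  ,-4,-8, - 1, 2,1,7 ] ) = [ - 10, - 9, - 8, - 4, - 2, - 2, - 1, - 1, - 1,0, 1,1,2, 2,7,7,9]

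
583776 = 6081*96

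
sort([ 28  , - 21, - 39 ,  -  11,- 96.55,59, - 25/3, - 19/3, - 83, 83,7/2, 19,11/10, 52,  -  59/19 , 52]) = [ - 96.55, - 83,-39, - 21 ,-11, - 25/3, - 19/3,-59/19,11/10, 7/2, 19,28,52 , 52,59,83 ] 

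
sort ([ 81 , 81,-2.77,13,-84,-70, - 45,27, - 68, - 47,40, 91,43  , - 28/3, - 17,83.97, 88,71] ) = [ - 84, - 70, - 68,  -  47 , - 45, - 17, - 28/3, - 2.77,13 , 27,40,  43, 71,81, 81,83.97,  88,91]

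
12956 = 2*6478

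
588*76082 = 44736216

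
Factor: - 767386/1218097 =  - 2^1 * 479^( - 1)*2543^( - 1)*383693^1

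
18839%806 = 301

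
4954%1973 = 1008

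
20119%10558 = 9561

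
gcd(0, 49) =49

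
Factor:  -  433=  - 433^1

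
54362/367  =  54362/367 = 148.13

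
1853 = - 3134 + 4987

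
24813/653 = 24813/653 = 38.00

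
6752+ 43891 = 50643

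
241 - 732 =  - 491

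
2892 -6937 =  - 4045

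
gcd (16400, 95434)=2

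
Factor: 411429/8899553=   3^1*13^( - 1) *137143^1* 684581^( - 1)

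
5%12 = 5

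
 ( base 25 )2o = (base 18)42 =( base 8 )112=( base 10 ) 74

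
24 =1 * 24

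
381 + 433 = 814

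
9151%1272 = 247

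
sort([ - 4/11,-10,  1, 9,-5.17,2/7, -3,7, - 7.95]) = [ - 10,  -  7.95,  -  5.17,-3,  -  4/11 , 2/7, 1, 7,9 ] 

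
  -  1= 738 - 739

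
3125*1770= 5531250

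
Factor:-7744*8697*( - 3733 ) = 2^6* 3^1*11^2*13^1*223^1*3733^1 = 251415937344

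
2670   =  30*89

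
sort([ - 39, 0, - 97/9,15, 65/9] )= [-39, - 97/9,0,  65/9,15]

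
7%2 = 1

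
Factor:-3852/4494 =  -2^1*3^1 * 7^( - 1) = - 6/7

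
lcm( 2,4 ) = 4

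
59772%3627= 1740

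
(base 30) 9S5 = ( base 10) 8945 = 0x22f1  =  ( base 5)241240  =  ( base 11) 67A2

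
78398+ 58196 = 136594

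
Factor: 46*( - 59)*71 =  - 2^1 * 23^1*59^1*71^1 = - 192694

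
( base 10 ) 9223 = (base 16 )2407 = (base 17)1ef9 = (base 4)2100013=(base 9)13577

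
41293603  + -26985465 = 14308138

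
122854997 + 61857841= 184712838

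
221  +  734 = 955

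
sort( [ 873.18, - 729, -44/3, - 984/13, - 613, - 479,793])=[  -  729,-613, - 479, - 984/13, - 44/3, 793,873.18] 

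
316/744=79/186 = 0.42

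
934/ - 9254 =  - 1 + 4160/4627 = - 0.10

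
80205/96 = 26735/32 = 835.47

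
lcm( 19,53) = 1007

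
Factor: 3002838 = 2^1 * 3^1*500473^1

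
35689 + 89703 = 125392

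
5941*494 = 2934854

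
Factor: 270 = 2^1*3^3*5^1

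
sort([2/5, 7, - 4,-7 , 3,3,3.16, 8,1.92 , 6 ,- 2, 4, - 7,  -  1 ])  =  [  -  7, - 7, -4,  -  2, - 1,2/5,1.92, 3,3 , 3.16, 4,6 , 7,8] 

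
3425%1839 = 1586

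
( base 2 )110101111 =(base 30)EB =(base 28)FB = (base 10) 431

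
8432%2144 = 2000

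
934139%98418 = 48377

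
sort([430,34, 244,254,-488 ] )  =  [ - 488,34,244,  254 , 430] 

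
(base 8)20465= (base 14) 3153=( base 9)12585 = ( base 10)8501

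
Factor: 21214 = 2^1*10607^1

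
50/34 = 25/17=1.47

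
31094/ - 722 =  -15547/361 = - 43.07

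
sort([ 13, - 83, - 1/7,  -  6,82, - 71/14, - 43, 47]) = [ - 83,  -  43, - 6, -71/14,  -  1/7,  13, 47, 82 ] 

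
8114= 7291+823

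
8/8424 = 1/1053 = 0.00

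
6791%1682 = 63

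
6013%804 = 385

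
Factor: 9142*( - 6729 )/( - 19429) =2^1*3^1* 7^1*653^1 * 2243^1*19429^(-1 ) = 61516518/19429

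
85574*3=256722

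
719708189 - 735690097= - 15981908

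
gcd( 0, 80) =80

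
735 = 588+147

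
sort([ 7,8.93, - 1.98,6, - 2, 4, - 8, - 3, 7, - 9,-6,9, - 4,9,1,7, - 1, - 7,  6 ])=[-9,  -  8, - 7,  -  6, - 4,- 3, - 2,-1.98, - 1,  1,4,6,6,7, 7, 7, 8.93,9,9 ]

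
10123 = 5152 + 4971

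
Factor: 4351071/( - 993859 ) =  - 3^1*23^1*29^( - 1) * 43^(-1)*797^( -1) * 63059^1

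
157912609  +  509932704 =667845313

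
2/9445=2/9445  =  0.00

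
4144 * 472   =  1955968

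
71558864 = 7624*9386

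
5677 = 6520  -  843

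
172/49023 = 172/49023 = 0.00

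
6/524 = 3/262 =0.01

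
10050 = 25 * 402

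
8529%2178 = 1995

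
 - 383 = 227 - 610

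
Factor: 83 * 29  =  29^1 * 83^1 = 2407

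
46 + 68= 114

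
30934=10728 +20206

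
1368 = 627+741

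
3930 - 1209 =2721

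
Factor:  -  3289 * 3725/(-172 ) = 12251525/172  =  2^(  -  2 )*5^2*11^1*13^1*23^1*43^( - 1)*  149^1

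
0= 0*489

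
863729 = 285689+578040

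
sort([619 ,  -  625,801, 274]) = [ - 625,274, 619,801]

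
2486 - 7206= - 4720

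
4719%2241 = 237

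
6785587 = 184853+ 6600734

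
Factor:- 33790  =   - 2^1*5^1*31^1*109^1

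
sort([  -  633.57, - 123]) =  [ - 633.57, - 123 ]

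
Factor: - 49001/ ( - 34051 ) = 17^( - 1)*19^1*2003^( - 1 )*2579^1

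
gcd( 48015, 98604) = 99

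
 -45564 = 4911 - 50475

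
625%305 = 15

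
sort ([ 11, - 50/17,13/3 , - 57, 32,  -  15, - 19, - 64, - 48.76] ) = [ - 64, - 57 ,-48.76,-19, - 15, - 50/17, 13/3,11,32]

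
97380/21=4637 + 1/7 = 4637.14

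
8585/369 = 8585/369=23.27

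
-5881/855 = - 7 + 104/855= - 6.88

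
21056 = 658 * 32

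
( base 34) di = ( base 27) H1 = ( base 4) 13030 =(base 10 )460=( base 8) 714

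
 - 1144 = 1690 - 2834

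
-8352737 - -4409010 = -3943727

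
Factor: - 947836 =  - 2^2*29^1*8171^1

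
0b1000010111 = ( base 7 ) 1363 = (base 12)387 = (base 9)654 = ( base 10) 535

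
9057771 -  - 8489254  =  17547025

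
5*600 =3000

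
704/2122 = 352/1061 = 0.33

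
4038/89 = 4038/89 = 45.37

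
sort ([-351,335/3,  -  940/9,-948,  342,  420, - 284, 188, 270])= [ - 948,  -  351 , - 284, - 940/9,335/3,188,  270,  342,  420] 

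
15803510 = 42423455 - 26619945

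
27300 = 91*300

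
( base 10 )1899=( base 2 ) 11101101011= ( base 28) 2BN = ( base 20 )4EJ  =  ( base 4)131223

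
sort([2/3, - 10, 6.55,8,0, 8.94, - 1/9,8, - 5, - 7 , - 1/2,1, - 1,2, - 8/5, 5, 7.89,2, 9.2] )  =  [  -  10,  -  7,  -  5, - 8/5,-1, - 1/2, - 1/9 , 0, 2/3, 1, 2, 2,5, 6.55,7.89,8,8,8.94 , 9.2]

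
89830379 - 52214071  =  37616308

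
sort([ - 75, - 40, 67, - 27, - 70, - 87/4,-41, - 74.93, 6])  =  [ - 75, - 74.93,  -  70, - 41, - 40, - 27, - 87/4,6,67]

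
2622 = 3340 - 718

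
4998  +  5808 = 10806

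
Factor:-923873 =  - 83^1*11131^1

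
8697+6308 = 15005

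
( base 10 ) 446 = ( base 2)110111110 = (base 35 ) cq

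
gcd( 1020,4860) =60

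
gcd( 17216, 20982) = 538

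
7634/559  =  7634/559 = 13.66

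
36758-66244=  - 29486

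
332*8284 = 2750288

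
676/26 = 26=26.00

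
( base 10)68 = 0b1000100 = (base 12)58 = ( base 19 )3b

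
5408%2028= 1352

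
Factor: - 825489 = -3^2*7^1*13103^1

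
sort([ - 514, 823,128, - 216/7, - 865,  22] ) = [ - 865, - 514 , - 216/7, 22,128, 823] 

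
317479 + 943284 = 1260763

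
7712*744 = 5737728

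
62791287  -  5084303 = 57706984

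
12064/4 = 3016 = 3016.00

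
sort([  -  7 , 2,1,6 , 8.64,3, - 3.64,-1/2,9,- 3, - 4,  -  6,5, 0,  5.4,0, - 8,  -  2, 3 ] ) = [ - 8, - 7,  -  6 , - 4,  -  3.64, -3, - 2,-1/2, 0,0, 1, 2,  3, 3 , 5, 5.4,6, 8.64, 9]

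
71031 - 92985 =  - 21954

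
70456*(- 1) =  -70456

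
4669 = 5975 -1306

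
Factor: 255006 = 2^1*3^2*31^1 * 457^1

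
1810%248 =74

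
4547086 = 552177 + 3994909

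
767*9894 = 7588698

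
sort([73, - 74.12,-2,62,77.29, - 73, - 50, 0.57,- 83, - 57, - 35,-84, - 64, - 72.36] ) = [-84,-83, - 74.12, - 73, - 72.36, - 64, - 57, - 50, - 35, - 2,0.57,62,73,77.29 ]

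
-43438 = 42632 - 86070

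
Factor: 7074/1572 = 9/2= 2^( - 1 ) * 3^2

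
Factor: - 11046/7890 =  - 7/5 =-  5^(  -  1 )*7^1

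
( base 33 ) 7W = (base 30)8N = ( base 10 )263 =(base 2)100000111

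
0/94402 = 0 = 0.00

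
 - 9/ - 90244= 9/90244 = 0.00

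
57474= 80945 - 23471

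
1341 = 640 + 701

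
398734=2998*133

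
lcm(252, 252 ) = 252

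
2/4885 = 2/4885 = 0.00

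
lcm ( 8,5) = 40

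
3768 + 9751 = 13519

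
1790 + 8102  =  9892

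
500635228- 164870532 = 335764696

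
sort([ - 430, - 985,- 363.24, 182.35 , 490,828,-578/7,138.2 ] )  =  [ - 985,-430, -363.24,  -  578/7, 138.2,182.35 , 490 , 828 ] 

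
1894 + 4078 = 5972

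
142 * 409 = 58078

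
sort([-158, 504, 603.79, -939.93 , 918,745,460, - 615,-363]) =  [ - 939.93, -615, - 363,-158,460,504, 603.79, 745,918]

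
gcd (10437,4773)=3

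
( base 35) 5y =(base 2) 11010001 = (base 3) 21202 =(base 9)252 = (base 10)209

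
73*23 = 1679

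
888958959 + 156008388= 1044967347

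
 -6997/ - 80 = 87+37/80=87.46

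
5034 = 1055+3979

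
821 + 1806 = 2627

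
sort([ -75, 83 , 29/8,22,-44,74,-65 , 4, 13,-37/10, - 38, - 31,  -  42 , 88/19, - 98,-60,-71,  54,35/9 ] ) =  [ - 98, - 75, - 71, - 65,-60, - 44, - 42, - 38, - 31, - 37/10,29/8 , 35/9,4, 88/19,13 , 22,54, 74,  83 ] 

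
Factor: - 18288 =-2^4*3^2*127^1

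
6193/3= 6193/3 = 2064.33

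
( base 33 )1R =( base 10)60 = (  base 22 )2G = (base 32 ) 1s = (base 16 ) 3C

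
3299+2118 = 5417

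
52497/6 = 17499/2 = 8749.50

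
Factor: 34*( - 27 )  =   - 918  =  - 2^1*3^3*17^1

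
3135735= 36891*85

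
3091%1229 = 633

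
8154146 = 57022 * 143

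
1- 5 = - 4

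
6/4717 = 6/4717 = 0.00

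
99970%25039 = 24853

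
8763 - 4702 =4061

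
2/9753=2/9753  =  0.00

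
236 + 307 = 543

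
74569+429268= 503837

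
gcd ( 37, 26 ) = 1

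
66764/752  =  16691/188 = 88.78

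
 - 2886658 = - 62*46559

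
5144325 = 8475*607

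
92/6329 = 92/6329 = 0.01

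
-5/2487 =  - 5/2487 = - 0.00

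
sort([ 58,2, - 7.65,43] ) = [ - 7.65,2,43, 58 ]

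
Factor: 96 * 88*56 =473088 = 2^11*3^1* 7^1*11^1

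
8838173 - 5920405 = 2917768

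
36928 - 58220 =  - 21292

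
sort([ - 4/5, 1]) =[ - 4/5,  1 ] 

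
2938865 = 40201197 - 37262332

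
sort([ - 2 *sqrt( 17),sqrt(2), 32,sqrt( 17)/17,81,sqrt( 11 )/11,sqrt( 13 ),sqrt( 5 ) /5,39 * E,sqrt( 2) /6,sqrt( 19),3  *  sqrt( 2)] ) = [ - 2*sqrt(17),  sqrt( 2)/6,sqrt(17)/17, sqrt( 11) /11,sqrt( 5)/5,sqrt( 2) , sqrt( 13),3*sqrt(2), sqrt( 19 ), 32,81,39*E]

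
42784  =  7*6112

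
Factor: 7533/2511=3^1  =  3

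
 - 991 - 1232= - 2223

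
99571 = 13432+86139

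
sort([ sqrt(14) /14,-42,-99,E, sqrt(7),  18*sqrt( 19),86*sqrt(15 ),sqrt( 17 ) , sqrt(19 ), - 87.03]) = [-99, -87.03,-42  ,  sqrt( 14)/14,sqrt( 7), E, sqrt(17),sqrt( 19),18 *sqrt(19),86* sqrt (15)] 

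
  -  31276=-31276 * 1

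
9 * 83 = 747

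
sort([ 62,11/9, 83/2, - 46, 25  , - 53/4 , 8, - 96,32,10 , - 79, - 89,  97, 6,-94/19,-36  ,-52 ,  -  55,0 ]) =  [- 96, - 89, - 79 , - 55, - 52, - 46,  -  36,-53/4, - 94/19,0,11/9,6, 8, 10 , 25,  32,83/2, 62,97]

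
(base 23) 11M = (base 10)574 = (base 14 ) 2d0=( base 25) mo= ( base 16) 23E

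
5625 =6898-1273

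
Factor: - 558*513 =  - 2^1*3^5*19^1*31^1 = -286254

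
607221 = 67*9063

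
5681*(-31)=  - 176111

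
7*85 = 595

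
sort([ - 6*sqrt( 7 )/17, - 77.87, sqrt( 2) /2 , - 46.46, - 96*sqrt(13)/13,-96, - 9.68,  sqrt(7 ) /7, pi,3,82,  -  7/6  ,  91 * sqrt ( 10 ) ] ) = [ - 96, - 77.87, - 46.46,-96*sqrt( 13)/13, - 9.68, - 7/6 , - 6*sqrt(7)/17, sqrt( 7) /7, sqrt( 2) /2, 3, pi, 82, 91*sqrt( 10)] 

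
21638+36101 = 57739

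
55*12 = 660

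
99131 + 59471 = 158602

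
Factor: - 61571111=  - 7^1*499^1*17627^1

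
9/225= 1/25 = 0.04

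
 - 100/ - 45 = 2 + 2/9  =  2.22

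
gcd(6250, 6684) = 2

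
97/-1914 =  - 1 + 1817/1914= -0.05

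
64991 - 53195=11796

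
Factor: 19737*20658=407726946 = 2^1*3^4*11^1*17^1*43^1*313^1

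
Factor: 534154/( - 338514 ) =-267077/169257 = - 3^(-1)* 11^( - 1)*23^( - 1) * 223^(-1 )*409^1*653^1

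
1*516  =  516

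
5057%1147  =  469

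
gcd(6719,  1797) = 1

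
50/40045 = 10/8009  =  0.00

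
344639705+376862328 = 721502033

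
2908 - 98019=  - 95111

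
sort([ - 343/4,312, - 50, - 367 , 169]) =[ - 367, - 343/4, - 50, 169  ,  312 ] 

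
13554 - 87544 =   -  73990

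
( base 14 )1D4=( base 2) 101111110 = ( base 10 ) 382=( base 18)134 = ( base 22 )h8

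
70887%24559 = 21769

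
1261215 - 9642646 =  - 8381431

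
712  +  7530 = 8242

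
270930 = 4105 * 66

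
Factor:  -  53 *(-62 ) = 3286 = 2^1*31^1*53^1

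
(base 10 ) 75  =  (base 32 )2b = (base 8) 113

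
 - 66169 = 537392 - 603561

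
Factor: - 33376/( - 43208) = 2^2*7^1*11^( - 1)*149^1*491^(  -  1 ) = 4172/5401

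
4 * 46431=185724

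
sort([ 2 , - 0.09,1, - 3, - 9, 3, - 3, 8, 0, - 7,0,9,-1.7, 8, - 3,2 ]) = [ - 9,  -  7, - 3, - 3,-3,-1.7, - 0.09 , 0, 0,1, 2,2, 3,  8 , 8, 9 ] 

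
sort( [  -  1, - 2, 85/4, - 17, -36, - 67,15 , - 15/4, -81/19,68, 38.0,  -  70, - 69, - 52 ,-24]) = [ - 70, - 69, - 67, - 52, - 36, - 24,-17,-81/19,  -  15/4, - 2, - 1,15 , 85/4, 38.0 , 68]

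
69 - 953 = -884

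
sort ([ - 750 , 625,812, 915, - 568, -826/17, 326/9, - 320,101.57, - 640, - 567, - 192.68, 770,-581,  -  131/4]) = [-750,-640, - 581,- 568,  -  567,-320,  -  192.68,-826/17, -131/4, 326/9, 101.57, 625, 770,812, 915] 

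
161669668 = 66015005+95654663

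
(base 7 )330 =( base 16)a8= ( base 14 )c0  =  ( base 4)2220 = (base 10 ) 168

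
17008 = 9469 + 7539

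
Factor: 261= 3^2*29^1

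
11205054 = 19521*574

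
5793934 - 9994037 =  - 4200103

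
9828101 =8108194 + 1719907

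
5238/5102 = 1 + 68/2551 = 1.03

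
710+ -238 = 472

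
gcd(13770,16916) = 2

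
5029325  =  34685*145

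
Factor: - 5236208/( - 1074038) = 2618104/537019 = 2^3*7^( - 1) * 76717^( - 1) * 327263^1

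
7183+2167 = 9350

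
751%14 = 9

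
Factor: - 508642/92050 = -5^( - 2)*7^ (-1 )*967^1= -967/175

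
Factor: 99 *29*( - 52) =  - 2^2*3^2*11^1*13^1*29^1 = -  149292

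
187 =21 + 166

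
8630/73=118 + 16/73 = 118.22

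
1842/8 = 921/4  =  230.25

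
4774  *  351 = 1675674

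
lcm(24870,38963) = 1168890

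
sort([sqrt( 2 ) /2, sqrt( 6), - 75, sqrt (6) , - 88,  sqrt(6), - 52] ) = [ - 88, - 75, - 52,sqrt(2 ) /2, sqrt( 6) , sqrt( 6), sqrt( 6)]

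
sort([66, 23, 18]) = [ 18, 23,66 ] 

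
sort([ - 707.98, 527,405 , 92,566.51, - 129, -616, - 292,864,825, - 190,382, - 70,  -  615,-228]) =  [ -707.98,  -  616, -615,-292, - 228, - 190,-129, -70 , 92  ,  382, 405, 527, 566.51,825,864]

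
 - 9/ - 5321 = 9/5321 = 0.00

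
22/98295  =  22/98295  =  0.00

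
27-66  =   - 39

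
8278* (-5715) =-47308770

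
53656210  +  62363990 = 116020200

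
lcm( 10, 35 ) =70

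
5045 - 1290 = 3755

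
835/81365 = 167/16273 = 0.01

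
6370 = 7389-1019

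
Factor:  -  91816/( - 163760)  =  2^(  -  1)*5^( - 1 )*89^(-1 ) * 499^1 = 499/890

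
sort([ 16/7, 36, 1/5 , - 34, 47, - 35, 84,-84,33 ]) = [ - 84, - 35, - 34,  1/5, 16/7 , 33, 36 , 47,84] 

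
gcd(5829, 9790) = 1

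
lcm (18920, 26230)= 1154120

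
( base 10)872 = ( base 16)368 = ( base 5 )11442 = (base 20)23c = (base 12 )608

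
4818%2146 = 526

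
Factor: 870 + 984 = 1854 = 2^1*3^2 * 103^1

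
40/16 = 2 + 1/2  =  2.50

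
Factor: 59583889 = 59583889^1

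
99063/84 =1179 + 9/28= 1179.32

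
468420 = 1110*422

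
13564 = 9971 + 3593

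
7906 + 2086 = 9992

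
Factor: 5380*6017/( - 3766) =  - 2^1*5^1*7^(-1)*11^1* 547^1 = -60170/7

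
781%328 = 125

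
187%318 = 187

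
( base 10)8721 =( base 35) 746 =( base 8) 21021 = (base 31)92A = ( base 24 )f39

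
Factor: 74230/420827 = 130/737 = 2^1*5^1*11^( - 1)*13^1*67^( - 1) 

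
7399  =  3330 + 4069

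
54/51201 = 6/5689= 0.00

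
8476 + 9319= 17795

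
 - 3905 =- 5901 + 1996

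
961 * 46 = 44206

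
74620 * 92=6865040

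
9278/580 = 4639/290 = 16.00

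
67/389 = 67/389= 0.17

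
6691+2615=9306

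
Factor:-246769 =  - 246769^1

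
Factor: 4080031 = 83^1 * 49157^1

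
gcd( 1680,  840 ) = 840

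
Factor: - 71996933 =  - 59^1*113^1 * 10799^1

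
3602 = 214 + 3388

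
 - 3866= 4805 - 8671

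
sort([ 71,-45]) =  [ - 45,  71]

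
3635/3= 1211+2/3 = 1211.67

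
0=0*827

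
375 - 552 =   -  177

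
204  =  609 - 405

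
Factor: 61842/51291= 2^1  *  3^( - 1 )*11^1*41^(-1)*139^(-1) * 937^1  =  20614/17097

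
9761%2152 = 1153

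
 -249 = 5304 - 5553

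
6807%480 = 87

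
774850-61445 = 713405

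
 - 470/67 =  - 8 + 66/67=-  7.01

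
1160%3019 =1160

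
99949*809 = 80858741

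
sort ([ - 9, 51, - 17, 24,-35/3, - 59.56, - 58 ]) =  [ - 59.56,-58,-17,- 35/3, - 9,  24, 51] 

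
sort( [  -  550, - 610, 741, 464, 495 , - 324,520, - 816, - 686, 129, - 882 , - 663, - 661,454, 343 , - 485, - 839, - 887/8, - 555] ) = [ - 882,- 839, - 816, - 686 , - 663, - 661, - 610,  -  555, - 550, - 485 , - 324, - 887/8, 129,  343,454, 464 , 495, 520,741] 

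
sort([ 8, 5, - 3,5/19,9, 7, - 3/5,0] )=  [-3,  -  3/5,0, 5/19 , 5,7, 8, 9]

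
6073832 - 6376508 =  - 302676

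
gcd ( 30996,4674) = 246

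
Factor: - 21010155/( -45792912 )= 2^( - 4)*5^1*11^(-1)*23^1* 60899^1*86729^(  -  1 ) = 7003385/15264304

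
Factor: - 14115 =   -  3^1*5^1 * 941^1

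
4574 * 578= 2643772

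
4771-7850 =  - 3079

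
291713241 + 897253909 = 1188967150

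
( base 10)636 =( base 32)JS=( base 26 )OC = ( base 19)1E9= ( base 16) 27c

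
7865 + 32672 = 40537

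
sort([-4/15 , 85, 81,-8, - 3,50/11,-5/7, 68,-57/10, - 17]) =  [-17, - 8, - 57/10, - 3, - 5/7, - 4/15, 50/11, 68, 81, 85 ] 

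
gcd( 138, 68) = 2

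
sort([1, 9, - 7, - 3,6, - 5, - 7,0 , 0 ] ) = [ - 7, - 7 ,-5, - 3,0,0,1, 6, 9]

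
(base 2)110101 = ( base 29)1O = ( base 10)53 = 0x35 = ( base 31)1M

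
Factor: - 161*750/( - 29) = 120750/29  =  2^1*3^1*5^3*7^1*23^1*29^( - 1 ) 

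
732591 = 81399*9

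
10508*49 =514892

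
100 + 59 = 159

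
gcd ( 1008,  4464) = 144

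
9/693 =1/77 = 0.01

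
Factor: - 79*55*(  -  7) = 5^1*7^1 * 11^1 * 79^1 = 30415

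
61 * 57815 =3526715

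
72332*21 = 1518972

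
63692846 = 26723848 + 36968998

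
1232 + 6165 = 7397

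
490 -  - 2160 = 2650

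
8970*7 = 62790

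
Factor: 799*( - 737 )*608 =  -358028704 = -2^5*11^1*17^1*19^1*47^1*67^1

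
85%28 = 1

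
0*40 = 0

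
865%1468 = 865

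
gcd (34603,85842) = 1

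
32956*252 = 8304912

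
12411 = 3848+8563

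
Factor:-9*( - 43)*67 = 3^2*43^1*67^1 = 25929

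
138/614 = 69/307=0.22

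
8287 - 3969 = 4318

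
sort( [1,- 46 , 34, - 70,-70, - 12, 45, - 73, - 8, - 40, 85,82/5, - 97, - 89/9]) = [ - 97, - 73, - 70, - 70, - 46, - 40, - 12, - 89/9, - 8,1,82/5,34,45, 85] 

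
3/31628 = 3/31628 =0.00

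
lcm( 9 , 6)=18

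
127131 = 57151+69980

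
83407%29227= 24953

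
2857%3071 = 2857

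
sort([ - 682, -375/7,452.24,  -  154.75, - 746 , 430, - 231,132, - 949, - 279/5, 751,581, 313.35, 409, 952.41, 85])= [ - 949, - 746, - 682, - 231,  -  154.75, - 279/5, - 375/7, 85, 132, 313.35,409, 430 , 452.24,  581,751, 952.41]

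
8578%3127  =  2324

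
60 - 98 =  - 38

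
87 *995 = 86565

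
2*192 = 384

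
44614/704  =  63+131/352 = 63.37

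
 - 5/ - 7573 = 5/7573 = 0.00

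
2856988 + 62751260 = 65608248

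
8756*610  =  5341160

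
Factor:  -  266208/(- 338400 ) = 3^( - 1)*5^( - 2)*59^1 = 59/75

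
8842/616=14 + 109/308= 14.35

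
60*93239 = 5594340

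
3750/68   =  55 + 5/34 = 55.15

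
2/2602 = 1/1301 = 0.00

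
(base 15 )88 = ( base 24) 58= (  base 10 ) 128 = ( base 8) 200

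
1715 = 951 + 764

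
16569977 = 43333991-26764014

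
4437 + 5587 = 10024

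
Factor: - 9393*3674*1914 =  -66051914148 = - 2^2*3^2*11^2*29^1*31^1*101^1 * 167^1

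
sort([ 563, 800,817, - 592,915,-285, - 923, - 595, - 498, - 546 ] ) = [ - 923, - 595, - 592, - 546, - 498, - 285,563, 800,817,915]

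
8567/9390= 8567/9390=0.91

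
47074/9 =5230+ 4/9= 5230.44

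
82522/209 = 7502/19 = 394.84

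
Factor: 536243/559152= 2^( - 4 )*3^( - 2 ) * 11^( - 1)*353^(-1)*536243^1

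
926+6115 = 7041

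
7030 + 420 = 7450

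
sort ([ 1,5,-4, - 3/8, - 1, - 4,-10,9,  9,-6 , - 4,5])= [ - 10, - 6, - 4, - 4, - 4, - 1 , - 3/8,1, 5,5,  9, 9]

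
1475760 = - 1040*( - 1419 ) 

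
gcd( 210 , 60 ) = 30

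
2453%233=123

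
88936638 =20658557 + 68278081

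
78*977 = 76206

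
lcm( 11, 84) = 924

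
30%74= 30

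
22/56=11/28 = 0.39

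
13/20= 13/20 = 0.65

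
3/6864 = 1/2288 = 0.00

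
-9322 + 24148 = 14826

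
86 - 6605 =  - 6519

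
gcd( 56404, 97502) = 2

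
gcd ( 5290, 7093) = 1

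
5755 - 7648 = - 1893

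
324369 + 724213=1048582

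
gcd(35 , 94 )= 1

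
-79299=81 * ( - 979)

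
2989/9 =332 + 1/9 = 332.11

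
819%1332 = 819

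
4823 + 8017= 12840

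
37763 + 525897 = 563660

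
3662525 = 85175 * 43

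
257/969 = 257/969 = 0.27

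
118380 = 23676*5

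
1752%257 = 210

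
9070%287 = 173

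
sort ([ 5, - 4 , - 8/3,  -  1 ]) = [ - 4, - 8/3, - 1, 5 ]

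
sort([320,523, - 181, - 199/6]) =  [ - 181, - 199/6,320, 523 ] 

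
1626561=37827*43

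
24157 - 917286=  - 893129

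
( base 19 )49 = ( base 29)2r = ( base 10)85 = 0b1010101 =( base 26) 37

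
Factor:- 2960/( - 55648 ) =2^( - 1) * 5^1*47^ (-1 ) = 5/94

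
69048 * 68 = 4695264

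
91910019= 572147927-480237908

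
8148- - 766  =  8914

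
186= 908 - 722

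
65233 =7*9319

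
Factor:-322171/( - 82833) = 3^( - 1 ) * 27611^(-1) *322171^1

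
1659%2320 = 1659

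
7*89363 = 625541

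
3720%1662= 396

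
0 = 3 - 3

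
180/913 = 180/913 = 0.20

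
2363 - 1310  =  1053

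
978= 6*163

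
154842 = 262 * 591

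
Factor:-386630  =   - 2^1*5^1*23^1*41^2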